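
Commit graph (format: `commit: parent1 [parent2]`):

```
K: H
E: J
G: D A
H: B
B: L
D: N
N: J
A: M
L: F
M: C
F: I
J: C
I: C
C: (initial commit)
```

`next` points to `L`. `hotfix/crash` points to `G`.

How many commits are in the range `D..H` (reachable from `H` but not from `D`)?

Reachable from H: {B, C, F, H, I, L}.
Reachable from D: {C, D, J, N}.
In H's history but not D's: {B, F, H, I, L} — 5 commits.

5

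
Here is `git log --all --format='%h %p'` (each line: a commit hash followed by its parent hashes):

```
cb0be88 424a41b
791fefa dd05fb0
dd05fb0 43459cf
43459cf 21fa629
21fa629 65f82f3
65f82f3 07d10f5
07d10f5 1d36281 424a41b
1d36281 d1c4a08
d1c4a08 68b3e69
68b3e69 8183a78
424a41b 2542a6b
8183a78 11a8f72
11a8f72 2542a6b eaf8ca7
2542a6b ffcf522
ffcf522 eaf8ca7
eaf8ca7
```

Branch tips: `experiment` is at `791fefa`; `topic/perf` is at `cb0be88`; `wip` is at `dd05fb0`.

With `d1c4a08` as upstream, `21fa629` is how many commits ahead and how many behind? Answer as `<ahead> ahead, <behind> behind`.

5 ahead, 0 behind

Reachable from 21fa629: {07d10f5, 11a8f72, 1d36281, 21fa629, 2542a6b, 424a41b, 65f82f3, 68b3e69, 8183a78, d1c4a08, eaf8ca7, ffcf522}.
Reachable from d1c4a08: {11a8f72, 2542a6b, 68b3e69, 8183a78, d1c4a08, eaf8ca7, ffcf522}.
Only in 21fa629's history (ahead): {07d10f5, 1d36281, 21fa629, 424a41b, 65f82f3} — 5.
Only in d1c4a08's history (behind): {} — 0.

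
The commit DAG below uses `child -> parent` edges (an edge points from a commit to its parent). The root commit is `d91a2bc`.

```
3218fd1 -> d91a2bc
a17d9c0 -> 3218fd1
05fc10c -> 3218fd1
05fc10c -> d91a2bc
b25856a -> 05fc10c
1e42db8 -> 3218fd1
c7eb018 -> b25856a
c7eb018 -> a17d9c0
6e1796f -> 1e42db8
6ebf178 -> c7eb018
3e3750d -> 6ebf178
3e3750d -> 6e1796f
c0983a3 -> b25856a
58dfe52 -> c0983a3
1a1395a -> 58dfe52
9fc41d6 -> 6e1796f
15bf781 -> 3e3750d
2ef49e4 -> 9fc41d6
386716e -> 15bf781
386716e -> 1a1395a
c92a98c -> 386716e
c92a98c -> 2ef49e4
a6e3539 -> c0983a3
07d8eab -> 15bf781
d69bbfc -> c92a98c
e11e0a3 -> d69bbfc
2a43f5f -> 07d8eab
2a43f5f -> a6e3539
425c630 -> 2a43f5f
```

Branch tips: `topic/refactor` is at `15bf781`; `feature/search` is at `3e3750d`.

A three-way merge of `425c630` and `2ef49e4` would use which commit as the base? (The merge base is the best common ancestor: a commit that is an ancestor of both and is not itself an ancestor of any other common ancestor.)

6e1796f

Ancestors of 425c630: {05fc10c, 07d8eab, 15bf781, 1e42db8, 2a43f5f, 3218fd1, 3e3750d, 425c630, 6e1796f, 6ebf178, a17d9c0, a6e3539, b25856a, c0983a3, c7eb018, d91a2bc}.
Ancestors of 2ef49e4: {1e42db8, 2ef49e4, 3218fd1, 6e1796f, 9fc41d6, d91a2bc}.
Common ancestors: {1e42db8, 3218fd1, 6e1796f, d91a2bc}.
Among these, 6e1796f is not an ancestor of any other common ancestor — it is the merge base.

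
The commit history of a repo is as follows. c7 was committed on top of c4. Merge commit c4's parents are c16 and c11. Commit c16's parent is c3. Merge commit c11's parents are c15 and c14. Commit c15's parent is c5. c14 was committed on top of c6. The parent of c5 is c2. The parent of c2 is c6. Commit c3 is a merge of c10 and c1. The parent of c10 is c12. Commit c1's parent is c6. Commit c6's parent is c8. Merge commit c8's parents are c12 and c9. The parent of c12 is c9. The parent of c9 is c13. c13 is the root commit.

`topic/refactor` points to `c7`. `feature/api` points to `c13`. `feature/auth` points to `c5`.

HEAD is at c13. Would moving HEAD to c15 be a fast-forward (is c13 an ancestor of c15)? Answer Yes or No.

A fast-forward from c13 to c15 is possible iff c13 is an ancestor of c15.
Ancestors of c15: {c12, c13, c15, c2, c5, c6, c8, c9}.
c13 is among them, so fast-forward is possible.

Yes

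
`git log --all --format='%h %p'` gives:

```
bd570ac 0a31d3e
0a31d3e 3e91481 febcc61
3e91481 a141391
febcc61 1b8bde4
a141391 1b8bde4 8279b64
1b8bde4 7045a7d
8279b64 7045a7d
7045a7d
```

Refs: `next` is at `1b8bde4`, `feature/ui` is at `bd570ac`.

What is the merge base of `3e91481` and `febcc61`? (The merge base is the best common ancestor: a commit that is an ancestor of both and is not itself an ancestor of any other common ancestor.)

1b8bde4

Ancestors of 3e91481: {1b8bde4, 3e91481, 7045a7d, 8279b64, a141391}.
Ancestors of febcc61: {1b8bde4, 7045a7d, febcc61}.
Common ancestors: {1b8bde4, 7045a7d}.
Among these, 1b8bde4 is not an ancestor of any other common ancestor — it is the merge base.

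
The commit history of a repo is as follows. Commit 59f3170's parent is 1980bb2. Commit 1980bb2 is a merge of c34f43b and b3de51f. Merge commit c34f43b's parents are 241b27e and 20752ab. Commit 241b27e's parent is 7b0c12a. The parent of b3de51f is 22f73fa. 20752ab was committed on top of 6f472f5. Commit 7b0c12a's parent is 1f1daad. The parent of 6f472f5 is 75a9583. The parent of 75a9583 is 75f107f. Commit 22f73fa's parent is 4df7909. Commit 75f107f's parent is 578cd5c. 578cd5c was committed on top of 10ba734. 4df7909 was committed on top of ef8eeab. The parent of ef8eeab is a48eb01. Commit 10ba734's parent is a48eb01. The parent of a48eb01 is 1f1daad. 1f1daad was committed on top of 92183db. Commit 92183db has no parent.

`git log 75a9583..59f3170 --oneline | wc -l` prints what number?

Reachable from 59f3170: {10ba734, 1980bb2, 1f1daad, 20752ab, 22f73fa, 241b27e, 4df7909, 578cd5c, 59f3170, 6f472f5, 75a9583, 75f107f, 7b0c12a, 92183db, a48eb01, b3de51f, c34f43b, ef8eeab}.
Reachable from 75a9583: {10ba734, 1f1daad, 578cd5c, 75a9583, 75f107f, 92183db, a48eb01}.
In 59f3170's history but not 75a9583's: {1980bb2, 20752ab, 22f73fa, 241b27e, 4df7909, 59f3170, 6f472f5, 7b0c12a, b3de51f, c34f43b, ef8eeab} — 11 commits.

11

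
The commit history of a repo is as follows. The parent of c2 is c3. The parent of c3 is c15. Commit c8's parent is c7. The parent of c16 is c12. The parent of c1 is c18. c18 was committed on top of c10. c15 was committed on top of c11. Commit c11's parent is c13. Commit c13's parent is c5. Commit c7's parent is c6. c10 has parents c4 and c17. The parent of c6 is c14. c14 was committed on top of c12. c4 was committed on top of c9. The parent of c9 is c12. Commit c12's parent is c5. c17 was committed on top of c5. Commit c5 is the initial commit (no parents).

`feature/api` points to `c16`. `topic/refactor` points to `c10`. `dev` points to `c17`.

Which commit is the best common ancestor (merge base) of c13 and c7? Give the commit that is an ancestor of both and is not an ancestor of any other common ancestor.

c5

Ancestors of c13: {c13, c5}.
Ancestors of c7: {c12, c14, c5, c6, c7}.
Common ancestors: {c5}.
The only common ancestor is c5, so it is the merge base.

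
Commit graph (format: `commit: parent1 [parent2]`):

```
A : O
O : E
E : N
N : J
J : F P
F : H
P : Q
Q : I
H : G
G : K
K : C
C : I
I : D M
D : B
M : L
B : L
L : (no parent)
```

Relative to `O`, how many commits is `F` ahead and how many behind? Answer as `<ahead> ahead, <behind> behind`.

0 ahead, 6 behind

Reachable from F: {B, C, D, F, G, H, I, K, L, M}.
Reachable from O: {B, C, D, E, F, G, H, I, J, K, L, M, N, O, P, Q}.
Only in F's history (ahead): {} — 0.
Only in O's history (behind): {E, J, N, O, P, Q} — 6.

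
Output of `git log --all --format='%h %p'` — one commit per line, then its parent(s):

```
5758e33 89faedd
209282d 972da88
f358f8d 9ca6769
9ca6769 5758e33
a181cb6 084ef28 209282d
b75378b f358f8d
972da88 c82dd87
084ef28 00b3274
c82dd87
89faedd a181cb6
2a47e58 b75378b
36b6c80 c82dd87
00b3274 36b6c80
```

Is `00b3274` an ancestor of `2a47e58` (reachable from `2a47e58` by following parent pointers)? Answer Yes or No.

Ancestors of 2a47e58 (commits reachable by following parents): {00b3274, 084ef28, 209282d, 2a47e58, 36b6c80, 5758e33, 89faedd, 972da88, 9ca6769, a181cb6, b75378b, c82dd87, f358f8d}.
00b3274 is in that set, so it is an ancestor of 2a47e58.

Yes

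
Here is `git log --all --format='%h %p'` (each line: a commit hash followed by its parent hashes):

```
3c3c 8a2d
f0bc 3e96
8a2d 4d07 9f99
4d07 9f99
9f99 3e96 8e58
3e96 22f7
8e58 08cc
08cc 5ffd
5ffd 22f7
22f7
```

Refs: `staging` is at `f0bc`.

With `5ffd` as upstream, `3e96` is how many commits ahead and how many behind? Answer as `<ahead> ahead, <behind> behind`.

1 ahead, 1 behind

Reachable from 3e96: {22f7, 3e96}.
Reachable from 5ffd: {22f7, 5ffd}.
Only in 3e96's history (ahead): {3e96} — 1.
Only in 5ffd's history (behind): {5ffd} — 1.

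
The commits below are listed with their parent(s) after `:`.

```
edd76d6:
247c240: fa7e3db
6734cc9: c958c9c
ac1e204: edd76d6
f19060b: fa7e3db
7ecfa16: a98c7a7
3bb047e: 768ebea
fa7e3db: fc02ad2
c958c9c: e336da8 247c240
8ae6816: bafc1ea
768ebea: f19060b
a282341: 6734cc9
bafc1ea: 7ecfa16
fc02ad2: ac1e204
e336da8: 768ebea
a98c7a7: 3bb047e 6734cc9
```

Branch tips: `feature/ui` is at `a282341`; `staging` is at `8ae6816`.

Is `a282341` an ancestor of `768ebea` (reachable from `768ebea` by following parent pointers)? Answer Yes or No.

No

Ancestors of 768ebea: {768ebea, ac1e204, edd76d6, f19060b, fa7e3db, fc02ad2}.
a282341 is not in that set, so it is not an ancestor of 768ebea.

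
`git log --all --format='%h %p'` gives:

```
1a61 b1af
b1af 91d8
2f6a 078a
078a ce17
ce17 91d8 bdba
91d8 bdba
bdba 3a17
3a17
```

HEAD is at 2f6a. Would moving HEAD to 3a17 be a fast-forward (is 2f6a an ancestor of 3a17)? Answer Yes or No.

A fast-forward from 2f6a to 3a17 is possible iff 2f6a is an ancestor of 3a17.
Ancestors of 3a17: {3a17}.
2f6a is not among them, so fast-forward is not possible.

No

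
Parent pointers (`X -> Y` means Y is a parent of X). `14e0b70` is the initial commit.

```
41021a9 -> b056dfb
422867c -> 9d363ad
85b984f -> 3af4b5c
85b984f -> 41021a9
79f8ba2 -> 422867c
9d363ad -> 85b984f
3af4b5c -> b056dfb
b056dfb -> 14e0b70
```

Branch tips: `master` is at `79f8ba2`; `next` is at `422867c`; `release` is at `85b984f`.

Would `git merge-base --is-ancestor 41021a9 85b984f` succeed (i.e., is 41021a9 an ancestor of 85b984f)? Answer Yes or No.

Yes

Ancestors of 85b984f (commits reachable by following parents): {14e0b70, 3af4b5c, 41021a9, 85b984f, b056dfb}.
41021a9 is in that set, so it is an ancestor of 85b984f.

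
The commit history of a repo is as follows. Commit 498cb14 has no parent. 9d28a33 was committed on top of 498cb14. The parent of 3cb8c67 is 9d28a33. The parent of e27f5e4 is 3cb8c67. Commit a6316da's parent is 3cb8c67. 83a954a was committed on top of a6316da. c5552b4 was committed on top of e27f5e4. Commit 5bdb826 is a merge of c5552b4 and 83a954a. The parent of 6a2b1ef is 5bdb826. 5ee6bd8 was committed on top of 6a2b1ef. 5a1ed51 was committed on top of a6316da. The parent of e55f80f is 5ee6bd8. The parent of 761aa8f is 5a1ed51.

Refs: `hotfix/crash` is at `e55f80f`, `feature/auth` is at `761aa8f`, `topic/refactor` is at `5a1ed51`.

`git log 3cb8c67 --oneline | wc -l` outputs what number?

Walking parent pointers from 3cb8c67: reachable set = {3cb8c67, 498cb14, 9d28a33}.
That is 3 commits.

3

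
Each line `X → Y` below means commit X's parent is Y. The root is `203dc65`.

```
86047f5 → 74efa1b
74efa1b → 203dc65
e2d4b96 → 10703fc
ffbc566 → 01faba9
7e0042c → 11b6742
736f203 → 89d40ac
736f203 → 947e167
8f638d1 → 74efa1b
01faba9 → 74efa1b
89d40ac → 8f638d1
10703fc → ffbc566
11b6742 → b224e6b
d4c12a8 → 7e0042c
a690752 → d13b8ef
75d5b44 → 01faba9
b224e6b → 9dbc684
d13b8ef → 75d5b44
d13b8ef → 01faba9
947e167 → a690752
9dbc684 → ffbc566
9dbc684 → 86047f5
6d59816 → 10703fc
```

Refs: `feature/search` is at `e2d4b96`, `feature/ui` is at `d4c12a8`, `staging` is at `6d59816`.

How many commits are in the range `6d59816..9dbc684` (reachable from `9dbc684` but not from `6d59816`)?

Reachable from 9dbc684: {01faba9, 203dc65, 74efa1b, 86047f5, 9dbc684, ffbc566}.
Reachable from 6d59816: {01faba9, 10703fc, 203dc65, 6d59816, 74efa1b, ffbc566}.
In 9dbc684's history but not 6d59816's: {86047f5, 9dbc684} — 2 commits.

2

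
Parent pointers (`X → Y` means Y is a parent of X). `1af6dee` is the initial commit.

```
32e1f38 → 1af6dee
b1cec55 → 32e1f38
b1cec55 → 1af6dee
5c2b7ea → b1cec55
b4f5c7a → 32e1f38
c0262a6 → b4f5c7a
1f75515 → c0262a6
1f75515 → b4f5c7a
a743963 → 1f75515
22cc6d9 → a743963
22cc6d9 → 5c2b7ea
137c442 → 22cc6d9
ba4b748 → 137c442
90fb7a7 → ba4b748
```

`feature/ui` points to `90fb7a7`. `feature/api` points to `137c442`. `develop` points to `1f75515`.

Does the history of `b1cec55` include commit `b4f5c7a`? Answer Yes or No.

No

Ancestors of b1cec55: {1af6dee, 32e1f38, b1cec55}.
b4f5c7a is not in that set, so it is not an ancestor of b1cec55.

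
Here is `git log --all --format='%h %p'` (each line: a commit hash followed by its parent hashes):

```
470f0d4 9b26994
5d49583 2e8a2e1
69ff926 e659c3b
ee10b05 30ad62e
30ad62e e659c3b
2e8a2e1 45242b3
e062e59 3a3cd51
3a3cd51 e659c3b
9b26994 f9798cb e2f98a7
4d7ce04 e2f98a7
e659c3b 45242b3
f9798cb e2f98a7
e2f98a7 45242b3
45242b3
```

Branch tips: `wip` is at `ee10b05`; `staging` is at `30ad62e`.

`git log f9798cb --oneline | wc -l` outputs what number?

3

Walking parent pointers from f9798cb: reachable set = {45242b3, e2f98a7, f9798cb}.
That is 3 commits.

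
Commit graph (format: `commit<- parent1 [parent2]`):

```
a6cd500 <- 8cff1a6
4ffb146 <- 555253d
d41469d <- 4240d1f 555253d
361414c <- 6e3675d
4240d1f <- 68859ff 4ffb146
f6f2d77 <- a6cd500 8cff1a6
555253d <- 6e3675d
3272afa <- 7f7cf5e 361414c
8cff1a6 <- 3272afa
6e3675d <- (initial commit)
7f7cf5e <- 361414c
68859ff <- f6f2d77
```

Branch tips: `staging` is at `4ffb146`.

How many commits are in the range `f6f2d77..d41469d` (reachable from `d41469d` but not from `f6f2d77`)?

Reachable from d41469d: {3272afa, 361414c, 4240d1f, 4ffb146, 555253d, 68859ff, 6e3675d, 7f7cf5e, 8cff1a6, a6cd500, d41469d, f6f2d77}.
Reachable from f6f2d77: {3272afa, 361414c, 6e3675d, 7f7cf5e, 8cff1a6, a6cd500, f6f2d77}.
In d41469d's history but not f6f2d77's: {4240d1f, 4ffb146, 555253d, 68859ff, d41469d} — 5 commits.

5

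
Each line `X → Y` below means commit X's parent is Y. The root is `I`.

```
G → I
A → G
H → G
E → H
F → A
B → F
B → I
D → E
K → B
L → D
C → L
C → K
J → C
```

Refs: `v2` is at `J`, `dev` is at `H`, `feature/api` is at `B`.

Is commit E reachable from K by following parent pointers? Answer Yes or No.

Ancestors of K: {A, B, F, G, I, K}.
E is not in that set, so it is not an ancestor of K.

No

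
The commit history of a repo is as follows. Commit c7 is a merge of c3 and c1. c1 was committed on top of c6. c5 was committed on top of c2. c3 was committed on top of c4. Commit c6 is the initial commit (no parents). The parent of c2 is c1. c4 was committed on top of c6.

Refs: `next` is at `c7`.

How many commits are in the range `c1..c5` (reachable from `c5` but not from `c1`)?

Reachable from c5: {c1, c2, c5, c6}.
Reachable from c1: {c1, c6}.
In c5's history but not c1's: {c2, c5} — 2 commits.

2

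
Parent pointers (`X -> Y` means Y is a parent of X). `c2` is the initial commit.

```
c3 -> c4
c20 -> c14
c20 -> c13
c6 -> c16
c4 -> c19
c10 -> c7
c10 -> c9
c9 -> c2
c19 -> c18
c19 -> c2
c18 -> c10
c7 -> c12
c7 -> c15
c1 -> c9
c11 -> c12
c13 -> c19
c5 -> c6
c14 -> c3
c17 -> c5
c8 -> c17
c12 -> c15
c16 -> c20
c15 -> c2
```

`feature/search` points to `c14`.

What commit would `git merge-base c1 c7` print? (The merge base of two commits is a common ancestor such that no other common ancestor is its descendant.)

Ancestors of c1: {c1, c2, c9}.
Ancestors of c7: {c12, c15, c2, c7}.
Common ancestors: {c2}.
The only common ancestor is c2, so it is the merge base.

c2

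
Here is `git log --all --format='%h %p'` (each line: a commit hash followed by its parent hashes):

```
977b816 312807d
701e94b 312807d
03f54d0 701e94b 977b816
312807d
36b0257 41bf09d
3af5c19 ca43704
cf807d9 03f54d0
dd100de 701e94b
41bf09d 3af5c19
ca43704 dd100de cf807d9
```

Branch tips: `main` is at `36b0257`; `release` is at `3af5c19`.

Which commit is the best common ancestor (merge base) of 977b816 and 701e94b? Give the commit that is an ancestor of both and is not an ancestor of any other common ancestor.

312807d

Ancestors of 977b816: {312807d, 977b816}.
Ancestors of 701e94b: {312807d, 701e94b}.
Common ancestors: {312807d}.
The only common ancestor is 312807d, so it is the merge base.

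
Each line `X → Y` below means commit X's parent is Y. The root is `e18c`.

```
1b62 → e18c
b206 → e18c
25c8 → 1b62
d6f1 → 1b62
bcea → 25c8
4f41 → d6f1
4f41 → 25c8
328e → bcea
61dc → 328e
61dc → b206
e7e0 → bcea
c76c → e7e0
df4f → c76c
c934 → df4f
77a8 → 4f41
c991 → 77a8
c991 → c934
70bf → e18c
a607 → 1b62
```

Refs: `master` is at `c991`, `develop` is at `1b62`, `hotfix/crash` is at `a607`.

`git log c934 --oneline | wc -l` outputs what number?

8

Walking parent pointers from c934: reachable set = {1b62, 25c8, bcea, c76c, c934, df4f, e18c, e7e0}.
That is 8 commits.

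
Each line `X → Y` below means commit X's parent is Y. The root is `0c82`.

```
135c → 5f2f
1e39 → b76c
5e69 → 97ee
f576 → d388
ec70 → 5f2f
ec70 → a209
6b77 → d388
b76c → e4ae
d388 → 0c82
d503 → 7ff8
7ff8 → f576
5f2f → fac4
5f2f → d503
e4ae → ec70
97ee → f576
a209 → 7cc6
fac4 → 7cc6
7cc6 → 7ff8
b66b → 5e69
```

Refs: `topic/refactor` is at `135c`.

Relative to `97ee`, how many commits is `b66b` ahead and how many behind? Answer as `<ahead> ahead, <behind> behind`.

Reachable from b66b: {0c82, 5e69, 97ee, b66b, d388, f576}.
Reachable from 97ee: {0c82, 97ee, d388, f576}.
Only in b66b's history (ahead): {5e69, b66b} — 2.
Only in 97ee's history (behind): {} — 0.

2 ahead, 0 behind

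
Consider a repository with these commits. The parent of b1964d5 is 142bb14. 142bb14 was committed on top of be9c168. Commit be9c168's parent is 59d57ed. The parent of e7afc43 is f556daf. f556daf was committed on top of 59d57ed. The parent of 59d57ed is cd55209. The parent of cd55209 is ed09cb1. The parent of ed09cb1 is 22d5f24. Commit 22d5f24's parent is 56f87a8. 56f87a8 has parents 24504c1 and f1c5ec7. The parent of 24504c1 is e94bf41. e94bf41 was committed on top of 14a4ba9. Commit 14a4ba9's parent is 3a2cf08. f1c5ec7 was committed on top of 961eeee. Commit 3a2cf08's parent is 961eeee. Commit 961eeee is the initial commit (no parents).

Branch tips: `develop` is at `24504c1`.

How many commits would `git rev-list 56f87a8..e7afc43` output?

Reachable from e7afc43: {14a4ba9, 22d5f24, 24504c1, 3a2cf08, 56f87a8, 59d57ed, 961eeee, cd55209, e7afc43, e94bf41, ed09cb1, f1c5ec7, f556daf}.
Reachable from 56f87a8: {14a4ba9, 24504c1, 3a2cf08, 56f87a8, 961eeee, e94bf41, f1c5ec7}.
In e7afc43's history but not 56f87a8's: {22d5f24, 59d57ed, cd55209, e7afc43, ed09cb1, f556daf} — 6 commits.

6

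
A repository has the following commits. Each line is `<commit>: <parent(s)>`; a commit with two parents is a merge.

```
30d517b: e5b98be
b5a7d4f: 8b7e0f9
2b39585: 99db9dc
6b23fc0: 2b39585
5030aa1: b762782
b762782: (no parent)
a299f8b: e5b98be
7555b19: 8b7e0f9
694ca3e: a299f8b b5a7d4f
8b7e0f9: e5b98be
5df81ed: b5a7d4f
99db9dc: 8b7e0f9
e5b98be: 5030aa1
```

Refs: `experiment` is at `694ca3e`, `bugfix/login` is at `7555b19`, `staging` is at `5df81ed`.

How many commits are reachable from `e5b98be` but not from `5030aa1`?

Reachable from e5b98be: {5030aa1, b762782, e5b98be}.
Reachable from 5030aa1: {5030aa1, b762782}.
In e5b98be's history but not 5030aa1's: {e5b98be} — 1 commit.

1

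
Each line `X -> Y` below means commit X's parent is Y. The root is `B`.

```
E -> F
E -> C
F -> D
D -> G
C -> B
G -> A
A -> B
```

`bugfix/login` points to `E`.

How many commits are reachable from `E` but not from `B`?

Reachable from E: {A, B, C, D, E, F, G}.
Reachable from B: {B}.
In E's history but not B's: {A, C, D, E, F, G} — 6 commits.

6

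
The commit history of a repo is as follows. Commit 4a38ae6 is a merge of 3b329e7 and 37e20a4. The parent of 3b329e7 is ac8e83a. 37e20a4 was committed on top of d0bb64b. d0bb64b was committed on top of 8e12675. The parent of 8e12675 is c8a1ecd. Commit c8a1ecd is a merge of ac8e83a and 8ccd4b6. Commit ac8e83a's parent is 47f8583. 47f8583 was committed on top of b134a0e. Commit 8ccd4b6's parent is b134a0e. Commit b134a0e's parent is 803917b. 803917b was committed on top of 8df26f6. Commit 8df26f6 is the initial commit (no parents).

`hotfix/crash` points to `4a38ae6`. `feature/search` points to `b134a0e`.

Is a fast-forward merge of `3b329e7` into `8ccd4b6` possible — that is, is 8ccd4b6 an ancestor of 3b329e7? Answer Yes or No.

A fast-forward from 8ccd4b6 to 3b329e7 is possible iff 8ccd4b6 is an ancestor of 3b329e7.
Ancestors of 3b329e7: {3b329e7, 47f8583, 803917b, 8df26f6, ac8e83a, b134a0e}.
8ccd4b6 is not among them, so fast-forward is not possible.

No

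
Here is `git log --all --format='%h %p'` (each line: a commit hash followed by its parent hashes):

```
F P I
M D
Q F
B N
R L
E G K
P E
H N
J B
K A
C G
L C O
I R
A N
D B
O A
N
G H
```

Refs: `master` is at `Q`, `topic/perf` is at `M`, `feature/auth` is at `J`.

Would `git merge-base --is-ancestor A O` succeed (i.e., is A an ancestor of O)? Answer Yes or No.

Ancestors of O (commits reachable by following parents): {A, N, O}.
A is in that set, so it is an ancestor of O.

Yes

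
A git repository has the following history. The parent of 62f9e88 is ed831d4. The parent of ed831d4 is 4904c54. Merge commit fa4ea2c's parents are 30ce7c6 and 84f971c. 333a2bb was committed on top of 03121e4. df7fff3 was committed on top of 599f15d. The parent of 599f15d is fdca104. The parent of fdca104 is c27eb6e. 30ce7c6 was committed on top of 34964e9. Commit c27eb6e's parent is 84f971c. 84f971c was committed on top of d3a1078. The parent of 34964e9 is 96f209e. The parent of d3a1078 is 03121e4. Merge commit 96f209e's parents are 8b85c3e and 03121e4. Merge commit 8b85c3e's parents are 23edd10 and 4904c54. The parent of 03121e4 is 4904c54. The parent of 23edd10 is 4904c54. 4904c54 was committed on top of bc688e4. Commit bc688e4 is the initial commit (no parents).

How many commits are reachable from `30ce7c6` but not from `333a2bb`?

Reachable from 30ce7c6: {03121e4, 23edd10, 30ce7c6, 34964e9, 4904c54, 8b85c3e, 96f209e, bc688e4}.
Reachable from 333a2bb: {03121e4, 333a2bb, 4904c54, bc688e4}.
In 30ce7c6's history but not 333a2bb's: {23edd10, 30ce7c6, 34964e9, 8b85c3e, 96f209e} — 5 commits.

5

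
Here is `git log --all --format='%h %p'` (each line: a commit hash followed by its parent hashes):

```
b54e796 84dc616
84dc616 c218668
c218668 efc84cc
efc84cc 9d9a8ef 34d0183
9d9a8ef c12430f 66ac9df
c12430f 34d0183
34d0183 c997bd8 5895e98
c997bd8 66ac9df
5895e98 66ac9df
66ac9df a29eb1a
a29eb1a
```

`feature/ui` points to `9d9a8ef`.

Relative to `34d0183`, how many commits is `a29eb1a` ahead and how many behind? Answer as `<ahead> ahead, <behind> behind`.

0 ahead, 4 behind

Reachable from a29eb1a: {a29eb1a}.
Reachable from 34d0183: {34d0183, 5895e98, 66ac9df, a29eb1a, c997bd8}.
Only in a29eb1a's history (ahead): {} — 0.
Only in 34d0183's history (behind): {34d0183, 5895e98, 66ac9df, c997bd8} — 4.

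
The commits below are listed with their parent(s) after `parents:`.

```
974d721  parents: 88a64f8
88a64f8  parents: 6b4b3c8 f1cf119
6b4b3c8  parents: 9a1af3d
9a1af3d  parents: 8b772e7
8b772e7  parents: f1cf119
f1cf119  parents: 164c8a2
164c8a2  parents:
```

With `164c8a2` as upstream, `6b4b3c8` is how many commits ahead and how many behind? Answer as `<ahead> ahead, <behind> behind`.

Reachable from 6b4b3c8: {164c8a2, 6b4b3c8, 8b772e7, 9a1af3d, f1cf119}.
Reachable from 164c8a2: {164c8a2}.
Only in 6b4b3c8's history (ahead): {6b4b3c8, 8b772e7, 9a1af3d, f1cf119} — 4.
Only in 164c8a2's history (behind): {} — 0.

4 ahead, 0 behind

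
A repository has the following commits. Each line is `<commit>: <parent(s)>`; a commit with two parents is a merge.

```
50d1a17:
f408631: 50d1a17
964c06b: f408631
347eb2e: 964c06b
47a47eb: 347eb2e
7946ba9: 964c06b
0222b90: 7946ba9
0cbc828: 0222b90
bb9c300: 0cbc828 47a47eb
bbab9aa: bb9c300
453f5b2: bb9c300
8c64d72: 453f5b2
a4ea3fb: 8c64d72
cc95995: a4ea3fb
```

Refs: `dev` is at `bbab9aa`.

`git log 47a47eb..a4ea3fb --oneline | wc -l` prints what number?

Reachable from a4ea3fb: {0222b90, 0cbc828, 347eb2e, 453f5b2, 47a47eb, 50d1a17, 7946ba9, 8c64d72, 964c06b, a4ea3fb, bb9c300, f408631}.
Reachable from 47a47eb: {347eb2e, 47a47eb, 50d1a17, 964c06b, f408631}.
In a4ea3fb's history but not 47a47eb's: {0222b90, 0cbc828, 453f5b2, 7946ba9, 8c64d72, a4ea3fb, bb9c300} — 7 commits.

7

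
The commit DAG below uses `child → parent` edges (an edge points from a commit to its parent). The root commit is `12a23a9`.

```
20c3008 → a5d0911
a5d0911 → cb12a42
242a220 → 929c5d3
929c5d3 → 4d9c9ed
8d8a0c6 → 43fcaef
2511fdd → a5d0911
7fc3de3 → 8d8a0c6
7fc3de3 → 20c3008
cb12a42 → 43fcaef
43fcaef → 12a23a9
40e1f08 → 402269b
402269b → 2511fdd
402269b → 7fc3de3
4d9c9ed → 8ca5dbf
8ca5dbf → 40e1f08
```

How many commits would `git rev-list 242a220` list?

Walking parent pointers from 242a220: reachable set = {12a23a9, 20c3008, 242a220, 2511fdd, 402269b, 40e1f08, 43fcaef, 4d9c9ed, 7fc3de3, 8ca5dbf, 8d8a0c6, 929c5d3, a5d0911, cb12a42}.
That is 14 commits.

14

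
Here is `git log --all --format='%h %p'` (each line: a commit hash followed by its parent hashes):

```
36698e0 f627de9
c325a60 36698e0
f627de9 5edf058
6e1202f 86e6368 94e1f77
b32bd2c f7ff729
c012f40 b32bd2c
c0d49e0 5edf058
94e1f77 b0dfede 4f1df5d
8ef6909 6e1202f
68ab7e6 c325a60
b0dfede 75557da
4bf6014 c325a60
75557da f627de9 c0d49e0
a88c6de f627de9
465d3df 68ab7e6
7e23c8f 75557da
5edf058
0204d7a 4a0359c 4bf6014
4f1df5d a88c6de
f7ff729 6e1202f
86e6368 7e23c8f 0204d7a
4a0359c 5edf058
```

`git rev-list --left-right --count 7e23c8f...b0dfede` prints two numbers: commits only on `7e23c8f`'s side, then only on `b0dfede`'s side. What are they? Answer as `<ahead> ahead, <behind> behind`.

Reachable from 7e23c8f: {5edf058, 75557da, 7e23c8f, c0d49e0, f627de9}.
Reachable from b0dfede: {5edf058, 75557da, b0dfede, c0d49e0, f627de9}.
Only in 7e23c8f's history (ahead): {7e23c8f} — 1.
Only in b0dfede's history (behind): {b0dfede} — 1.

1 ahead, 1 behind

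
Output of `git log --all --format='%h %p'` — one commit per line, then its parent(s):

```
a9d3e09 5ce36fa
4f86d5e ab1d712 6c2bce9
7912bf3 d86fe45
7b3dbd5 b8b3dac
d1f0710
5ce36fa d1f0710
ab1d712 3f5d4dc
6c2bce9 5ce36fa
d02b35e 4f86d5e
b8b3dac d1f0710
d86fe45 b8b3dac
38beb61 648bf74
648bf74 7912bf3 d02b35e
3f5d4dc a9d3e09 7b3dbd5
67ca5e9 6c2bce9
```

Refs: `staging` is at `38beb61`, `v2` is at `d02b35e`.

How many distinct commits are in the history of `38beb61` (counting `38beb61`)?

Walking parent pointers from 38beb61: reachable set = {38beb61, 3f5d4dc, 4f86d5e, 5ce36fa, 648bf74, 6c2bce9, 7912bf3, 7b3dbd5, a9d3e09, ab1d712, b8b3dac, d02b35e, d1f0710, d86fe45}.
That is 14 commits.

14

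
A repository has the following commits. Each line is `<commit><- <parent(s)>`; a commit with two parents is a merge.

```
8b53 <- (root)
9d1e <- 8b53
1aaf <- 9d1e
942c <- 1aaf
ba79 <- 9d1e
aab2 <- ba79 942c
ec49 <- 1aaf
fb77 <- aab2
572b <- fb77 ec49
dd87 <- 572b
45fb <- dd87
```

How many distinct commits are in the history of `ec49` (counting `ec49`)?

4

Walking parent pointers from ec49: reachable set = {1aaf, 8b53, 9d1e, ec49}.
That is 4 commits.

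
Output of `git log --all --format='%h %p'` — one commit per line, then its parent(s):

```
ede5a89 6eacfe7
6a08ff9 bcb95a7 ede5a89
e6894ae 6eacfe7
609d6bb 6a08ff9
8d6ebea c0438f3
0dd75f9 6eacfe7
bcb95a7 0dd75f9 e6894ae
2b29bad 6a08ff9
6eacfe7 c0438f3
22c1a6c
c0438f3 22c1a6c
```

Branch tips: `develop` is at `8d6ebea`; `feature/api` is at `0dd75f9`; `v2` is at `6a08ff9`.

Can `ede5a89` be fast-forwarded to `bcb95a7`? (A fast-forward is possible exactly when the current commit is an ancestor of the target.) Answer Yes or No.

A fast-forward from ede5a89 to bcb95a7 is possible iff ede5a89 is an ancestor of bcb95a7.
Ancestors of bcb95a7: {0dd75f9, 22c1a6c, 6eacfe7, bcb95a7, c0438f3, e6894ae}.
ede5a89 is not among them, so fast-forward is not possible.

No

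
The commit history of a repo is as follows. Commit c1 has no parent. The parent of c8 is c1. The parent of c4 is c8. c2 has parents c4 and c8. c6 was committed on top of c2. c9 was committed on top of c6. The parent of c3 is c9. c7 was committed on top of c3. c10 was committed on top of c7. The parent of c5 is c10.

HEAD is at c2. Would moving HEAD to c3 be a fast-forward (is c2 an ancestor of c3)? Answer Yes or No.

A fast-forward from c2 to c3 is possible iff c2 is an ancestor of c3.
Ancestors of c3: {c1, c2, c3, c4, c6, c8, c9}.
c2 is among them, so fast-forward is possible.

Yes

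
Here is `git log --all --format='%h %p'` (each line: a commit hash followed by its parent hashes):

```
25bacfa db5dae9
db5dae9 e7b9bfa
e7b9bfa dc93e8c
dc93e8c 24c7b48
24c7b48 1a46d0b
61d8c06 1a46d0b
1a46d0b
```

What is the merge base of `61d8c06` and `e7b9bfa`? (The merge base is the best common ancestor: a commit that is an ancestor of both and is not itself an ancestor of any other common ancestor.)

1a46d0b

Ancestors of 61d8c06: {1a46d0b, 61d8c06}.
Ancestors of e7b9bfa: {1a46d0b, 24c7b48, dc93e8c, e7b9bfa}.
Common ancestors: {1a46d0b}.
The only common ancestor is 1a46d0b, so it is the merge base.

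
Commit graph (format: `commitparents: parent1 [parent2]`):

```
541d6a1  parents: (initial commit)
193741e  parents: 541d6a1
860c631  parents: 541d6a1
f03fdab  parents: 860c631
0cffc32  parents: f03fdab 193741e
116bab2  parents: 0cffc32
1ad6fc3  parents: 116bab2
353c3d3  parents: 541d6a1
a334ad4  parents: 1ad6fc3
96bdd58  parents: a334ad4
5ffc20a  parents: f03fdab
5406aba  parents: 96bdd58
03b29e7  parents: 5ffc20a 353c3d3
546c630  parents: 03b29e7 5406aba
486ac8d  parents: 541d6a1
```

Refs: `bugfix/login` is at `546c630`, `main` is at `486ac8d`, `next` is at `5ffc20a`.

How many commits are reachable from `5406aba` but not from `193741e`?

8

Reachable from 5406aba: {0cffc32, 116bab2, 193741e, 1ad6fc3, 5406aba, 541d6a1, 860c631, 96bdd58, a334ad4, f03fdab}.
Reachable from 193741e: {193741e, 541d6a1}.
In 5406aba's history but not 193741e's: {0cffc32, 116bab2, 1ad6fc3, 5406aba, 860c631, 96bdd58, a334ad4, f03fdab} — 8 commits.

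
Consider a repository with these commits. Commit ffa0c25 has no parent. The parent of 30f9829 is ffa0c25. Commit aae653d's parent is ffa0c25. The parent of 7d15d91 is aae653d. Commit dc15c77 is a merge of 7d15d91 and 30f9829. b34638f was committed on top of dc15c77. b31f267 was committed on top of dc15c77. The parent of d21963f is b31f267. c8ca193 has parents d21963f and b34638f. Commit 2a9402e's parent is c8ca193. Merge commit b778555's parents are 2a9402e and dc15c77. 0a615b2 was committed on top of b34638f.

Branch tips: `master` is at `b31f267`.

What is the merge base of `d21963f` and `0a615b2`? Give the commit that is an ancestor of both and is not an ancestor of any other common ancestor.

dc15c77

Ancestors of d21963f: {30f9829, 7d15d91, aae653d, b31f267, d21963f, dc15c77, ffa0c25}.
Ancestors of 0a615b2: {0a615b2, 30f9829, 7d15d91, aae653d, b34638f, dc15c77, ffa0c25}.
Common ancestors: {30f9829, 7d15d91, aae653d, dc15c77, ffa0c25}.
Among these, dc15c77 is not an ancestor of any other common ancestor — it is the merge base.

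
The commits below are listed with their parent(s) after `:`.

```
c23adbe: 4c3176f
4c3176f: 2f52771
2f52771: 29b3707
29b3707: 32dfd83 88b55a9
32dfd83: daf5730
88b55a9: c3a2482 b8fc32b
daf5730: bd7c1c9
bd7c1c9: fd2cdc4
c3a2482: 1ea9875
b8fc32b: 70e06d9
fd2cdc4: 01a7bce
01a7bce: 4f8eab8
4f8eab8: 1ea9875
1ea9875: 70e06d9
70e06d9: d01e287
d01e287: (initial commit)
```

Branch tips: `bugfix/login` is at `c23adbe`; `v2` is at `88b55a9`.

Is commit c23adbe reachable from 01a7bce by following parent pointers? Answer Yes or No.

Ancestors of 01a7bce: {01a7bce, 1ea9875, 4f8eab8, 70e06d9, d01e287}.
c23adbe is not in that set, so it is not an ancestor of 01a7bce.

No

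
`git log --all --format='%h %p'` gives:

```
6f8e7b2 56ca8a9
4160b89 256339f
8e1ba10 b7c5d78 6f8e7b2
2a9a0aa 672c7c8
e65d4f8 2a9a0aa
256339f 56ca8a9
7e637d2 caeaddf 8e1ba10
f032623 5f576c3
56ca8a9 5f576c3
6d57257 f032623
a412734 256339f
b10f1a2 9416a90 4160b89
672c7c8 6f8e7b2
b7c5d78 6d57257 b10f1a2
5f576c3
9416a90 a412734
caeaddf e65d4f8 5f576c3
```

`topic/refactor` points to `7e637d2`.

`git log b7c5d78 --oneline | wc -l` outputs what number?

Walking parent pointers from b7c5d78: reachable set = {256339f, 4160b89, 56ca8a9, 5f576c3, 6d57257, 9416a90, a412734, b10f1a2, b7c5d78, f032623}.
That is 10 commits.

10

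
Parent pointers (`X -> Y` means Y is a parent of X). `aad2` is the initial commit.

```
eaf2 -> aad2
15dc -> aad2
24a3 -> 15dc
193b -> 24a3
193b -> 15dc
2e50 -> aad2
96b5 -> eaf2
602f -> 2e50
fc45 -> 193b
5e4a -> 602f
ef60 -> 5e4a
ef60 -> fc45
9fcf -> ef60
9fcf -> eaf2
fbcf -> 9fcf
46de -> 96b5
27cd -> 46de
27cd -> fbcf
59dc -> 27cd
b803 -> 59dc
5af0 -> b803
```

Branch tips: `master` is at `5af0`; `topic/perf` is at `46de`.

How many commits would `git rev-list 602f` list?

3

Walking parent pointers from 602f: reachable set = {2e50, 602f, aad2}.
That is 3 commits.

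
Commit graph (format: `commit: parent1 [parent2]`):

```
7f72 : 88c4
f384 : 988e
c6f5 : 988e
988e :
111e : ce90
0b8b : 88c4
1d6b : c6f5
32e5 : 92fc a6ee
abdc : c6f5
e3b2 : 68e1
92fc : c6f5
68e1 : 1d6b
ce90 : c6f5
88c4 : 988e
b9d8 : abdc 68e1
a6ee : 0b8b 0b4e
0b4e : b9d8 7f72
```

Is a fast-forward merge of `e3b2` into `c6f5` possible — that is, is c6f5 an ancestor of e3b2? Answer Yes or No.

Yes

A fast-forward from c6f5 to e3b2 is possible iff c6f5 is an ancestor of e3b2.
Ancestors of e3b2: {1d6b, 68e1, 988e, c6f5, e3b2}.
c6f5 is among them, so fast-forward is possible.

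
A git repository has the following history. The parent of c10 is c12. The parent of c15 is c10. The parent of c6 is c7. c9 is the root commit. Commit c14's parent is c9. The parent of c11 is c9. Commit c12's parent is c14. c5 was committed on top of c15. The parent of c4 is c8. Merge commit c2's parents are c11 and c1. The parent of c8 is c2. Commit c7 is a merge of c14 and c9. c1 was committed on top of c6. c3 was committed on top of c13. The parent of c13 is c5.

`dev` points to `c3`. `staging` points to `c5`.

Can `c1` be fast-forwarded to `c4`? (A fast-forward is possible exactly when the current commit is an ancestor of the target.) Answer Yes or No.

Yes

A fast-forward from c1 to c4 is possible iff c1 is an ancestor of c4.
Ancestors of c4: {c1, c11, c14, c2, c4, c6, c7, c8, c9}.
c1 is among them, so fast-forward is possible.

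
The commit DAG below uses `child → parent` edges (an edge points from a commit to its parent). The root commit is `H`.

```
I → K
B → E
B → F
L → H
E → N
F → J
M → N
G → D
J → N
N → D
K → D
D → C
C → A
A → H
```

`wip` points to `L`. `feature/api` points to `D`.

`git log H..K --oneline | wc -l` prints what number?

Reachable from K: {A, C, D, H, K}.
Reachable from H: {H}.
In K's history but not H's: {A, C, D, K} — 4 commits.

4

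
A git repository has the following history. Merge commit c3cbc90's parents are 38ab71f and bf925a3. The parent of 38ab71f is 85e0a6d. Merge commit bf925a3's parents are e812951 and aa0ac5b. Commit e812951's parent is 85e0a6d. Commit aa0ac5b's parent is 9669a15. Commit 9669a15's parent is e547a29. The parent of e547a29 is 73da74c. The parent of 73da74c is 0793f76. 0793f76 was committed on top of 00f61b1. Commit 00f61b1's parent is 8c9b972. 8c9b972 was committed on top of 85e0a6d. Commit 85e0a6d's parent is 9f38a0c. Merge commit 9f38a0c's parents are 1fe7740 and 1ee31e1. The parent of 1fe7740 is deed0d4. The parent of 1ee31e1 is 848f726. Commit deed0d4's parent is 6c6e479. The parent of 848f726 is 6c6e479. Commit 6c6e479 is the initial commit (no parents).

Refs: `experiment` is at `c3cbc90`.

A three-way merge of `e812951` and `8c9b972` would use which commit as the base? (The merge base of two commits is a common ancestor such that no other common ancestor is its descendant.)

85e0a6d

Ancestors of e812951: {1ee31e1, 1fe7740, 6c6e479, 848f726, 85e0a6d, 9f38a0c, deed0d4, e812951}.
Ancestors of 8c9b972: {1ee31e1, 1fe7740, 6c6e479, 848f726, 85e0a6d, 8c9b972, 9f38a0c, deed0d4}.
Common ancestors: {1ee31e1, 1fe7740, 6c6e479, 848f726, 85e0a6d, 9f38a0c, deed0d4}.
Among these, 85e0a6d is not an ancestor of any other common ancestor — it is the merge base.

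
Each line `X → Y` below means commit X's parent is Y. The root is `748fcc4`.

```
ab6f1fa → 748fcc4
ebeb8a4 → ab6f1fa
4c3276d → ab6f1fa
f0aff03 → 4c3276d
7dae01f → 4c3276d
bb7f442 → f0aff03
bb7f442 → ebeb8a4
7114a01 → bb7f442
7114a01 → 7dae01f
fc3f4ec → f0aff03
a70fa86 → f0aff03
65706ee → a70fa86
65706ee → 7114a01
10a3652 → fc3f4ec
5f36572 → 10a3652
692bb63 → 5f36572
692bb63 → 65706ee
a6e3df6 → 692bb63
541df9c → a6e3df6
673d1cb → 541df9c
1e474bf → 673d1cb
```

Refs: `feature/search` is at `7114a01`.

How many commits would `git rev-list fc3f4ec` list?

5

Walking parent pointers from fc3f4ec: reachable set = {4c3276d, 748fcc4, ab6f1fa, f0aff03, fc3f4ec}.
That is 5 commits.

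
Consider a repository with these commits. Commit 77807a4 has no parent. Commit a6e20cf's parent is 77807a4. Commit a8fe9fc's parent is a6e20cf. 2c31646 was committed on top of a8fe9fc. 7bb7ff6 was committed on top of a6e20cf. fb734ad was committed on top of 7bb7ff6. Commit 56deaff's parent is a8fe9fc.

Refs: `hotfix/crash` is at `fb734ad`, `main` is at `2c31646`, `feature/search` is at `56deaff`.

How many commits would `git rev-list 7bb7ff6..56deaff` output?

Reachable from 56deaff: {56deaff, 77807a4, a6e20cf, a8fe9fc}.
Reachable from 7bb7ff6: {77807a4, 7bb7ff6, a6e20cf}.
In 56deaff's history but not 7bb7ff6's: {56deaff, a8fe9fc} — 2 commits.

2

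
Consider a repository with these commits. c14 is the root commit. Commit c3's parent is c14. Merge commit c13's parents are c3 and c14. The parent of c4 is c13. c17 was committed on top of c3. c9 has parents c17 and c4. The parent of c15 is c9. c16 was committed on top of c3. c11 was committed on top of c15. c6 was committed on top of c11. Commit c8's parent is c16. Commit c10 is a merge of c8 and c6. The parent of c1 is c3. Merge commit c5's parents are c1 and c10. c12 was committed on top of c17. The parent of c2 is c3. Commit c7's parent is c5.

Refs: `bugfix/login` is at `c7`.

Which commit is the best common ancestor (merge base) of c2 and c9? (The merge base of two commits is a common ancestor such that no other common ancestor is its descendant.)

c3

Ancestors of c2: {c14, c2, c3}.
Ancestors of c9: {c13, c14, c17, c3, c4, c9}.
Common ancestors: {c14, c3}.
Among these, c3 is not an ancestor of any other common ancestor — it is the merge base.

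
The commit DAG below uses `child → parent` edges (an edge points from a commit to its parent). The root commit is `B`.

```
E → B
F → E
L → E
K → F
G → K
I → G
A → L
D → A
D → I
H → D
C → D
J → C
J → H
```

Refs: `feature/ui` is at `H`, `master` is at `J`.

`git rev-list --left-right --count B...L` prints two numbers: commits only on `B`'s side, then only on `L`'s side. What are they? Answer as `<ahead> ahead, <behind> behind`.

Reachable from B: {B}.
Reachable from L: {B, E, L}.
Only in B's history (ahead): {} — 0.
Only in L's history (behind): {E, L} — 2.

0 ahead, 2 behind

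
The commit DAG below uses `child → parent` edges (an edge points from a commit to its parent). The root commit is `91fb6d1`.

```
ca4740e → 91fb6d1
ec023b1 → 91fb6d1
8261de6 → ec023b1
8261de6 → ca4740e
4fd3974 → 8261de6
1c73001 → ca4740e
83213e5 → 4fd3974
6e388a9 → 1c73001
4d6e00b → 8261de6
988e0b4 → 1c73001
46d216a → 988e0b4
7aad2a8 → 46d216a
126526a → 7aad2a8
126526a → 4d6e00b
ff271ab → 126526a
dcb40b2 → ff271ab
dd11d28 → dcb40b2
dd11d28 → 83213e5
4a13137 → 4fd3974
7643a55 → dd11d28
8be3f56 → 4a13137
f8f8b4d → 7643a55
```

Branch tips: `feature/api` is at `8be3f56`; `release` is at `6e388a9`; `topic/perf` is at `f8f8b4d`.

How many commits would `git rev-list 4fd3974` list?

5

Walking parent pointers from 4fd3974: reachable set = {4fd3974, 8261de6, 91fb6d1, ca4740e, ec023b1}.
That is 5 commits.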